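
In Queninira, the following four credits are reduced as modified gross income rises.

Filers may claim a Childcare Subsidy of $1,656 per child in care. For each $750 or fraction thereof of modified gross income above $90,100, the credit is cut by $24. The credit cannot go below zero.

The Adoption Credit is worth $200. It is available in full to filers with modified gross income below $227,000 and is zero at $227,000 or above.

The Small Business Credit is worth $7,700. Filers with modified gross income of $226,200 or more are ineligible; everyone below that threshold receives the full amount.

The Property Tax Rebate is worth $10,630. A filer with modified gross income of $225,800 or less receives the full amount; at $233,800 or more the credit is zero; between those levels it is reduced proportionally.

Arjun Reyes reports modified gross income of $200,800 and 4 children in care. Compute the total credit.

Childcare Subsidy: base = 4 × $1,656 = $6,624. income exceeds $90,100 by $110,700, which is 148 full-or-partial $750 increments; reduction = 148 × $24 = $3,552, leaving $3,072.
Adoption Credit: $200,800 is below the $227,000 cutoff, so the full $200 applies.
Small Business Credit: $200,800 is below the $226,200 cutoff, so the full $7,700 applies.
Property Tax Rebate: $200,800 is at or below the $225,800 threshold, so the full $10,630 applies.
Total: $3,072 + $200 + $7,700 + $10,630 = $21,602.

$21,602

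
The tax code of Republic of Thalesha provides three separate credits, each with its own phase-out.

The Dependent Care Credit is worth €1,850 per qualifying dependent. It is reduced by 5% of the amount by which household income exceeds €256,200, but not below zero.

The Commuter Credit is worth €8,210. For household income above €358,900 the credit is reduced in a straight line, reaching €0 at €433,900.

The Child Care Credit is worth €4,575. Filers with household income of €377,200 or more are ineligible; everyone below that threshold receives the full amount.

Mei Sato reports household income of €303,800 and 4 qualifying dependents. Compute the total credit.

Dependent Care Credit: base = 4 × €1,850 = €7,400. 5% of the €47,600 excess over €256,200 is €2,380; credit = €7,400 − €2,380 = €5,020.
Commuter Credit: €303,800 is at or below the €358,900 threshold, so the full €8,210 applies.
Child Care Credit: €303,800 is below the €377,200 cutoff, so the full €4,575 applies.
Total: €5,020 + €8,210 + €4,575 = €17,805.

€17,805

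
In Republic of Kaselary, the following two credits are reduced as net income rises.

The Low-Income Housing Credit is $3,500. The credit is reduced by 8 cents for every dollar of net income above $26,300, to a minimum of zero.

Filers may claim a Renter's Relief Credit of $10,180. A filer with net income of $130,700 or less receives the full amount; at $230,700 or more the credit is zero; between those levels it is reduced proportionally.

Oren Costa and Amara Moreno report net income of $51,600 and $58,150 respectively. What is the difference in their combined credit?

Oren ($51,600): Low-Income Housing Credit: 8% of the $25,300 excess over $26,300 is $2,024; credit = $3,500 − $2,024 = $1,476. Renter's Relief Credit: $51,600 is at or below the $130,700 threshold, so the full $10,180 applies. total $1,476 + $10,180 = $11,656
Amara ($58,150): Low-Income Housing Credit: 8% of the $31,850 excess over $26,300 is $2,548; credit = $3,500 − $2,548 = $952. Renter's Relief Credit: $58,150 is at or below the $130,700 threshold, so the full $10,180 applies. total $952 + $10,180 = $11,132
Difference: |$11,656 − $11,132| = $524.

$524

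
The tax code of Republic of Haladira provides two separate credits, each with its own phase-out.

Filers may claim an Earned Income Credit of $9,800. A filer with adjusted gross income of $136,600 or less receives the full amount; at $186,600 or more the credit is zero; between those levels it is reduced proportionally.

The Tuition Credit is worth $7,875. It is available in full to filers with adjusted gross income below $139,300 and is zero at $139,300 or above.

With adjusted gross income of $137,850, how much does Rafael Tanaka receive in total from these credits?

$17,430

Earned Income Credit: $137,850 is $1,250 into a $50,000 phase-out range, leaving 48,750/50,000 of the credit: $9,800 × 48,750/50,000 = $9,555.
Tuition Credit: $137,850 is below the $139,300 cutoff, so the full $7,875 applies.
Total: $9,555 + $7,875 = $17,430.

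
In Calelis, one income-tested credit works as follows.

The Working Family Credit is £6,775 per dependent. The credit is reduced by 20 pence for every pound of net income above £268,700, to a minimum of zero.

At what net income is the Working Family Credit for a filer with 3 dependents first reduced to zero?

£370,325

Full credit = 3 × £6,775 = £20,325.
The credit falls by 20% of each pound above £268,700, so it reaches zero when the excess is £20,325 / 20% = £101,625: income = £268,700 + £101,625 = £370,325.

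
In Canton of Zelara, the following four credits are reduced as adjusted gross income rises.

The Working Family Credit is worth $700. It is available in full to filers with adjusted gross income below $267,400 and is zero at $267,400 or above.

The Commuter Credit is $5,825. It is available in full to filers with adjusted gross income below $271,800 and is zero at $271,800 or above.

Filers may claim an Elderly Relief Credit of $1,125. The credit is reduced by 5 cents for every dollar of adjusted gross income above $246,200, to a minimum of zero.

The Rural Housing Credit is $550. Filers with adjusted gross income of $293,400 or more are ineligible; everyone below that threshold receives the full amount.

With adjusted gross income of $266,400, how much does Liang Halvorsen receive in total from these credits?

Working Family Credit: $266,400 is below the $267,400 cutoff, so the full $700 applies.
Commuter Credit: $266,400 is below the $271,800 cutoff, so the full $5,825 applies.
Elderly Relief Credit: 5% of the $20,200 excess over $246,200 is $1,010; credit = $1,125 − $1,010 = $115.
Rural Housing Credit: $266,400 is below the $293,400 cutoff, so the full $550 applies.
Total: $700 + $5,825 + $115 + $550 = $7,190.

$7,190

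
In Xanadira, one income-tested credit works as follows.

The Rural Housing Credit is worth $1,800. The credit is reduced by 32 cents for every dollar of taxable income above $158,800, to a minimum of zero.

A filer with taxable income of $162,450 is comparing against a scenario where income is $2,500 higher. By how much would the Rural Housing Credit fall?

At $162,450 — 32% of the $3,650 excess over $158,800 is $1,168; credit = $1,800 − $1,168 = $632.
At $164,950 — 32% of the $6,150 excess over $158,800 is $1,968 ≥ base, so the credit is $0.
Lost: $632 − $0 = $632.

$632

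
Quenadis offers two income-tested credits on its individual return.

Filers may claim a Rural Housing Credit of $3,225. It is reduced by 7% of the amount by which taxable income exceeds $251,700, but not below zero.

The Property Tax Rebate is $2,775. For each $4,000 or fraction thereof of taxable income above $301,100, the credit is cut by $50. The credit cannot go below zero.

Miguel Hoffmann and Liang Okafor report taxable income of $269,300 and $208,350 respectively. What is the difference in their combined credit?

$1,232

Miguel ($269,300): Rural Housing Credit: 7% of the $17,600 excess over $251,700 is $1,232; credit = $3,225 − $1,232 = $1,993. Property Tax Rebate: $269,300 is at or below the $301,100 threshold, so the full $2,775 applies. total $1,993 + $2,775 = $4,768
Liang ($208,350): Rural Housing Credit: $208,350 is at or below the $251,700 threshold, so the full $3,225 applies. Property Tax Rebate: $208,350 is at or below the $301,100 threshold, so the full $2,775 applies. total $3,225 + $2,775 = $6,000
Difference: |$4,768 − $6,000| = $1,232.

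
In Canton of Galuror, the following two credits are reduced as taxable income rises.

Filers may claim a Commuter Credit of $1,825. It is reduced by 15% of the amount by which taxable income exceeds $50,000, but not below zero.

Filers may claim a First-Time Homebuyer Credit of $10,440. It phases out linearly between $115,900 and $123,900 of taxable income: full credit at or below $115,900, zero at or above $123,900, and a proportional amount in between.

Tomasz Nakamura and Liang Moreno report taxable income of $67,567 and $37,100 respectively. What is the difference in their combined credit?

Tomasz ($67,567): Commuter Credit: 15% of the $17,567 excess over $50,000 is $2,635.05 ≥ base, so the credit is $0. First-Time Homebuyer Credit: $67,567 is at or below the $115,900 threshold, so the full $10,440 applies. total $0 + $10,440 = $10,440
Liang ($37,100): Commuter Credit: $37,100 is at or below the $50,000 threshold, so the full $1,825 applies. First-Time Homebuyer Credit: $37,100 is at or below the $115,900 threshold, so the full $10,440 applies. total $1,825 + $10,440 = $12,265
Difference: |$10,440 − $12,265| = $1,825.

$1,825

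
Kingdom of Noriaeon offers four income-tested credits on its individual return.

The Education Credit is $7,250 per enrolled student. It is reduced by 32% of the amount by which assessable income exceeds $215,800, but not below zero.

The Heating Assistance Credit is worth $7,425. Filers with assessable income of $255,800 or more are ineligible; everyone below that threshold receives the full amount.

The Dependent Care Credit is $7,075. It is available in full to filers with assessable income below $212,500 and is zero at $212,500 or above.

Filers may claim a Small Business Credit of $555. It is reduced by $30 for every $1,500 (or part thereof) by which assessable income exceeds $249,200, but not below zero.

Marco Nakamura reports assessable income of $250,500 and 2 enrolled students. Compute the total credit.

$11,346

Education Credit: base = 2 × $7,250 = $14,500. 32% of the $34,700 excess over $215,800 is $11,104; credit = $14,500 − $11,104 = $3,396.
Heating Assistance Credit: $250,500 is below the $255,800 cutoff, so the full $7,425 applies.
Dependent Care Credit: $250,500 meets or exceeds the $212,500 cutoff, so the credit is $0.
Small Business Credit: income exceeds $249,200 by $1,300, which is 1 full-or-partial $1,500 increment; reduction = 1 × $30 = $30, leaving $525.
Total: $3,396 + $7,425 + $0 + $525 = $11,346.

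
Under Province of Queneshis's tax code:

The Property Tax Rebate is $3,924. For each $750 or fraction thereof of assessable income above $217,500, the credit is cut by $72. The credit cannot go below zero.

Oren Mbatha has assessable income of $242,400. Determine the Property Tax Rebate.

$1,476

Property Tax Rebate: income exceeds $217,500 by $24,900, which is 34 full-or-partial $750 increments; reduction = 34 × $72 = $2,448, leaving $1,476.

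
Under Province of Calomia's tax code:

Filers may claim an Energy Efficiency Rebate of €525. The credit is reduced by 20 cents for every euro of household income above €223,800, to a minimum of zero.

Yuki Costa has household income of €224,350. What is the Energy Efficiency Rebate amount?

€415

Energy Efficiency Rebate: 20% of the €550 excess over €223,800 is €110; credit = €525 − €110 = €415.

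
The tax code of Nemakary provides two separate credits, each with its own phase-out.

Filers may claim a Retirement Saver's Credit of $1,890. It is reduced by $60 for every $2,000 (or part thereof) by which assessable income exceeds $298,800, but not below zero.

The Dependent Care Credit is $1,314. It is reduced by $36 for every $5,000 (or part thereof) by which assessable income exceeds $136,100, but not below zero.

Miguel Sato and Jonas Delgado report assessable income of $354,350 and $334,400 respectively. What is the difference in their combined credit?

$600

Miguel ($354,350): Retirement Saver's Credit: income exceeds $298,800 by $55,550, which is 28 full-or-partial $2,000 increments; reduction = 28 × $60 = $1,680, leaving $210. Dependent Care Credit: income exceeds $136,100 by $218,250 → 44 increments × $36 = $1,584 ≥ base, so the credit is $0. total $210 + $0 = $210
Jonas ($334,400): Retirement Saver's Credit: income exceeds $298,800 by $35,600, which is 18 full-or-partial $2,000 increments; reduction = 18 × $60 = $1,080, leaving $810. Dependent Care Credit: income exceeds $136,100 by $198,300 → 40 increments × $36 = $1,440 ≥ base, so the credit is $0. total $810 + $0 = $810
Difference: |$210 − $810| = $600.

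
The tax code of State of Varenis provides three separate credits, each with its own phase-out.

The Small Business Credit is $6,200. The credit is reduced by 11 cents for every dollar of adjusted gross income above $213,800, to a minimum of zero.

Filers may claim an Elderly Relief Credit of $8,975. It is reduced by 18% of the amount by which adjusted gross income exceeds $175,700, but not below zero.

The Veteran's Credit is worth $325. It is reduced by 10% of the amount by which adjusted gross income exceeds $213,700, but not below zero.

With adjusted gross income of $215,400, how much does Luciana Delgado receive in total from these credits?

Small Business Credit: 11% of the $1,600 excess over $213,800 is $176; credit = $6,200 − $176 = $6,024.
Elderly Relief Credit: 18% of the $39,700 excess over $175,700 is $7,146; credit = $8,975 − $7,146 = $1,829.
Veteran's Credit: 10% of the $1,700 excess over $213,700 is $170; credit = $325 − $170 = $155.
Total: $6,024 + $1,829 + $155 = $8,008.

$8,008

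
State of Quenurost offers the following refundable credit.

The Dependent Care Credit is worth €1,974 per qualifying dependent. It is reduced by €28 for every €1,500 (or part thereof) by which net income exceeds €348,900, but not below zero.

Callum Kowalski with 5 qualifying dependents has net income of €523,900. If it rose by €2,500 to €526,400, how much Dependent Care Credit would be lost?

At €523,900 — base = 5 × €1,974 = €9,870. income exceeds €348,900 by €175,000, which is 117 full-or-partial €1,500 increments; reduction = 117 × €28 = €3,276, leaving €6,594.
At €526,400 — base = 5 × €1,974 = €9,870. income exceeds €348,900 by €177,500, which is 119 full-or-partial €1,500 increments; reduction = 119 × €28 = €3,332, leaving €6,538.
Lost: €6,594 − €6,538 = €56.

€56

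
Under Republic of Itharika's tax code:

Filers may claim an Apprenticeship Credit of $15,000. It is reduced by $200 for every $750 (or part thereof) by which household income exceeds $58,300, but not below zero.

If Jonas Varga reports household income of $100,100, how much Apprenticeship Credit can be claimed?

Apprenticeship Credit: income exceeds $58,300 by $41,800, which is 56 full-or-partial $750 increments; reduction = 56 × $200 = $11,200, leaving $3,800.

$3,800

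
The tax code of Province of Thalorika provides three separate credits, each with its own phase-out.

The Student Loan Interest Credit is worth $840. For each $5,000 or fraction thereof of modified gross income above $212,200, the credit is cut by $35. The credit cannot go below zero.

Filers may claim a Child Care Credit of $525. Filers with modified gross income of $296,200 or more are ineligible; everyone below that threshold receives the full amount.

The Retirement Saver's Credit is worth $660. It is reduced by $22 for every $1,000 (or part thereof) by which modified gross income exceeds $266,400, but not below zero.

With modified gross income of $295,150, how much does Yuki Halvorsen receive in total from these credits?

Student Loan Interest Credit: income exceeds $212,200 by $82,950, which is 17 full-or-partial $5,000 increments; reduction = 17 × $35 = $595, leaving $245.
Child Care Credit: $295,150 is below the $296,200 cutoff, so the full $525 applies.
Retirement Saver's Credit: income exceeds $266,400 by $28,750, which is 29 full-or-partial $1,000 increments; reduction = 29 × $22 = $638, leaving $22.
Total: $245 + $525 + $22 = $792.

$792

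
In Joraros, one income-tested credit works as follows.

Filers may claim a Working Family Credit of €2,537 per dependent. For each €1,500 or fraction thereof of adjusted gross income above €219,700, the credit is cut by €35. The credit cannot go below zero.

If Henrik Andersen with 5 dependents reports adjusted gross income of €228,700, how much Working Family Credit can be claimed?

€12,475

Working Family Credit: base = 5 × €2,537 = €12,685. income exceeds €219,700 by €9,000, which is 6 full-or-partial €1,500 increments; reduction = 6 × €35 = €210, leaving €12,475.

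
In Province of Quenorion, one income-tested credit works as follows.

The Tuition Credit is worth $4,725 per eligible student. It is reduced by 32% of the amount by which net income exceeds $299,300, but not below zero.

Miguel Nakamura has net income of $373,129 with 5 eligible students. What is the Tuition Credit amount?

Tuition Credit: base = 5 × $4,725 = $23,625. 32% of the $73,829 excess over $299,300 is $23,625.28 ≥ base, so the credit is $0.

$0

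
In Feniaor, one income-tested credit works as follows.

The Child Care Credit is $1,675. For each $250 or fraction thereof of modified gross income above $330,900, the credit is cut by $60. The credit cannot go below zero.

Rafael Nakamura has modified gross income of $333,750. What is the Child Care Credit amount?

$955

Child Care Credit: income exceeds $330,900 by $2,850, which is 12 full-or-partial $250 increments; reduction = 12 × $60 = $720, leaving $955.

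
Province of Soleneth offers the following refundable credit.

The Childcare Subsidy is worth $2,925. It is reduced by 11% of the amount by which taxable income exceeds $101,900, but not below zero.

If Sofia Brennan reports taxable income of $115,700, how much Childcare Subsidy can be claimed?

Childcare Subsidy: 11% of the $13,800 excess over $101,900 is $1,518; credit = $2,925 − $1,518 = $1,407.

$1,407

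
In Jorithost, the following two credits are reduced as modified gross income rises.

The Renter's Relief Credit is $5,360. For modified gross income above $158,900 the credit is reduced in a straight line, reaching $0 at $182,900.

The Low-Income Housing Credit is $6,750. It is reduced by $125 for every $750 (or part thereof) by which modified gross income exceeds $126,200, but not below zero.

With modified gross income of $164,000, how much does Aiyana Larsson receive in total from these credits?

Renter's Relief Credit: $164,000 is $5,100 into a $24,000 phase-out range, leaving 18,900/24,000 of the credit: $5,360 × 18,900/24,000 = $4,221.
Low-Income Housing Credit: income exceeds $126,200 by $37,800, which is 51 full-or-partial $750 increments; reduction = 51 × $125 = $6,375, leaving $375.
Total: $4,221 + $375 = $4,596.

$4,596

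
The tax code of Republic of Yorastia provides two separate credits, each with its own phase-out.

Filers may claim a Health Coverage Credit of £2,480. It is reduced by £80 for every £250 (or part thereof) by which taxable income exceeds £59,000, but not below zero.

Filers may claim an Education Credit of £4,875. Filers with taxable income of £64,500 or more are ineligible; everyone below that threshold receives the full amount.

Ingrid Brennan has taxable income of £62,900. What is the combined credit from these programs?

Health Coverage Credit: income exceeds £59,000 by £3,900, which is 16 full-or-partial £250 increments; reduction = 16 × £80 = £1,280, leaving £1,200.
Education Credit: £62,900 is below the £64,500 cutoff, so the full £4,875 applies.
Total: £1,200 + £4,875 = £6,075.

£6,075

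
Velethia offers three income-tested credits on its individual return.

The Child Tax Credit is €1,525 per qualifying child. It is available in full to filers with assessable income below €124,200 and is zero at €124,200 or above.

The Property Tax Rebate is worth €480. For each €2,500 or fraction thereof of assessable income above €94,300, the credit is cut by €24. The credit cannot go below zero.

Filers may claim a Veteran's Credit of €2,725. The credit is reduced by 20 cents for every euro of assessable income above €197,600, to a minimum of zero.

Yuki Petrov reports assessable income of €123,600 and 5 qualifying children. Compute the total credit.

Child Tax Credit: base = 5 × €1,525 = €7,625. €123,600 is below the €124,200 cutoff, so the full €7,625 applies.
Property Tax Rebate: income exceeds €94,300 by €29,300, which is 12 full-or-partial €2,500 increments; reduction = 12 × €24 = €288, leaving €192.
Veteran's Credit: €123,600 is at or below the €197,600 threshold, so the full €2,725 applies.
Total: €7,625 + €192 + €2,725 = €10,542.

€10,542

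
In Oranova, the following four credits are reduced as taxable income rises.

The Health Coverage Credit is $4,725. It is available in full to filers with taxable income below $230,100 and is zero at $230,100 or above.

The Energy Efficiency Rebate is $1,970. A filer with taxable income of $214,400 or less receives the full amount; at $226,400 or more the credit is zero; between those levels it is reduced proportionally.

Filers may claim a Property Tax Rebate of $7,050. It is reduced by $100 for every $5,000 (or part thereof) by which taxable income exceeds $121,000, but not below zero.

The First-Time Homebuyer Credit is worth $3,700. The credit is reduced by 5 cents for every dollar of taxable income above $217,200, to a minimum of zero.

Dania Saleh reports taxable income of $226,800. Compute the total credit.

$12,795

Health Coverage Credit: $226,800 is below the $230,100 cutoff, so the full $4,725 applies.
Energy Efficiency Rebate: $226,800 is at or above $226,400, so the credit is $0.
Property Tax Rebate: income exceeds $121,000 by $105,800, which is 22 full-or-partial $5,000 increments; reduction = 22 × $100 = $2,200, leaving $4,850.
First-Time Homebuyer Credit: 5% of the $9,600 excess over $217,200 is $480; credit = $3,700 − $480 = $3,220.
Total: $4,725 + $0 + $4,850 + $3,220 = $12,795.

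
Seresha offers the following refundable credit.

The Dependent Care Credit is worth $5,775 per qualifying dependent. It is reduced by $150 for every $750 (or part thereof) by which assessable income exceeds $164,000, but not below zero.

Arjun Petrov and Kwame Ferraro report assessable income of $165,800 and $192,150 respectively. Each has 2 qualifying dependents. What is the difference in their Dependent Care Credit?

Arjun ($165,800): Dependent Care Credit: base = 2 × $5,775 = $11,550. income exceeds $164,000 by $1,800, which is 3 full-or-partial $750 increments; reduction = 3 × $150 = $450, leaving $11,100.
Kwame ($192,150): Dependent Care Credit: base = 2 × $5,775 = $11,550. income exceeds $164,000 by $28,150, which is 38 full-or-partial $750 increments; reduction = 38 × $150 = $5,700, leaving $5,850.
Difference: |$11,100 − $5,850| = $5,250.

$5,250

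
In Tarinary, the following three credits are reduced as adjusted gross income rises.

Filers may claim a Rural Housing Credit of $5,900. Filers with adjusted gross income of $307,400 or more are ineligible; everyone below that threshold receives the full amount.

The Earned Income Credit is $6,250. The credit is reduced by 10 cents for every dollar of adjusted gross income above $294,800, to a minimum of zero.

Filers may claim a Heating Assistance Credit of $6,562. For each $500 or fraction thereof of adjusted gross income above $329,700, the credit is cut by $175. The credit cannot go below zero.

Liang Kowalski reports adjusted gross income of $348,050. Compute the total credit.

$1,012

Rural Housing Credit: $348,050 meets or exceeds the $307,400 cutoff, so the credit is $0.
Earned Income Credit: 10% of the $53,250 excess over $294,800 is $5,325; credit = $6,250 − $5,325 = $925.
Heating Assistance Credit: income exceeds $329,700 by $18,350, which is 37 full-or-partial $500 increments; reduction = 37 × $175 = $6,475, leaving $87.
Total: $0 + $925 + $87 = $1,012.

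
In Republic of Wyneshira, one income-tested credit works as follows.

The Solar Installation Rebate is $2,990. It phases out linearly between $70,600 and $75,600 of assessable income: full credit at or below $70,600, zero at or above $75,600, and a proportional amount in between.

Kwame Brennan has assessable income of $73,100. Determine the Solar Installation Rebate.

$1,495

Solar Installation Rebate: $73,100 is $2,500 into a $5,000 phase-out range, leaving 2,500/5,000 of the credit: $2,990 × 2,500/5,000 = $1,495.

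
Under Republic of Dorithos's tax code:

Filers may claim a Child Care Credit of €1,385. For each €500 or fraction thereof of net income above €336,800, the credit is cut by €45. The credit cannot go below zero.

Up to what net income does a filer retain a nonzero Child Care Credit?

After 30 increments the reduction is 30 × €45 = €1,350, leaving €35; one more increment wipes it out. Increment 30 ends at excess 30 × €500 = €15,000, so the highest qualifying income is €336,800 + €15,000 = €351,800.

€351,800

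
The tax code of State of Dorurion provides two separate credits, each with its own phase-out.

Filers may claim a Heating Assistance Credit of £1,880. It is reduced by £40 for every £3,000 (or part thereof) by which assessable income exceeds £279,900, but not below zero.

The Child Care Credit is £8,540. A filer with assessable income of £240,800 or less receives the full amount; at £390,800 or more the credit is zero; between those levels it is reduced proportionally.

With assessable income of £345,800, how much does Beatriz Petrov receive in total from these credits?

£3,562

Heating Assistance Credit: income exceeds £279,900 by £65,900, which is 22 full-or-partial £3,000 increments; reduction = 22 × £40 = £880, leaving £1,000.
Child Care Credit: £345,800 is £105,000 into a £150,000 phase-out range, leaving 45,000/150,000 of the credit: £8,540 × 45,000/150,000 = £2,562.
Total: £1,000 + £2,562 = £3,562.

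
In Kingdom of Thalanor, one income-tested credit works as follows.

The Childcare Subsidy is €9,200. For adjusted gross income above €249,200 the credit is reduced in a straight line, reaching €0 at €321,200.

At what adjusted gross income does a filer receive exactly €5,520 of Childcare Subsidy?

€278,000

€5,520 is 5,520/9,200 of the full €9,200, so 3,680/9,200 of the €72,000 range has been used: income = €249,200 + €72,000 × 3,680/9,200 = €278,000.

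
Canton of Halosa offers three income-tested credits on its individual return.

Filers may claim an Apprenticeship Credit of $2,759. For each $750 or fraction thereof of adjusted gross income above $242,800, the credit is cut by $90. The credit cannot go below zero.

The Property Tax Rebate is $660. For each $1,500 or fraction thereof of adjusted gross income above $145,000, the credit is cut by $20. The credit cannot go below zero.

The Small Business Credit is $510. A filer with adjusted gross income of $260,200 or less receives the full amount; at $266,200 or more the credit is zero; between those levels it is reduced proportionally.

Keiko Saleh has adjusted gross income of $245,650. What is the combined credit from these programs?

$2,909

Apprenticeship Credit: income exceeds $242,800 by $2,850, which is 4 full-or-partial $750 increments; reduction = 4 × $90 = $360, leaving $2,399.
Property Tax Rebate: income exceeds $145,000 by $100,650 → 68 increments × $20 = $1,360 ≥ base, so the credit is $0.
Small Business Credit: $245,650 is at or below the $260,200 threshold, so the full $510 applies.
Total: $2,399 + $0 + $510 = $2,909.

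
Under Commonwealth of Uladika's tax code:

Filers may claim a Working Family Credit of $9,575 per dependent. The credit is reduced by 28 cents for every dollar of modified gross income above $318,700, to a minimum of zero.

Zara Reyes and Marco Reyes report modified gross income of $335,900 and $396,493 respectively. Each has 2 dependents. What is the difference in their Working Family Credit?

Zara ($335,900): Working Family Credit: base = 2 × $9,575 = $19,150. 28% of the $17,200 excess over $318,700 is $4,816; credit = $19,150 − $4,816 = $14,334.
Marco ($396,493): Working Family Credit: base = 2 × $9,575 = $19,150. 28% of the $77,793 excess over $318,700 is $21,782.04 ≥ base, so the credit is $0.
Difference: |$14,334 − $0| = $14,334.

$14,334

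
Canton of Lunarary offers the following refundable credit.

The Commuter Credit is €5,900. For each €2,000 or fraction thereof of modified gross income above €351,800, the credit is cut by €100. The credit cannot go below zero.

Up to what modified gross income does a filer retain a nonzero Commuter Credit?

€467,800

After 58 increments the reduction is 58 × €100 = €5,800, leaving €100; one more increment wipes it out. Increment 58 ends at excess 58 × €2,000 = €116,000, so the highest qualifying income is €351,800 + €116,000 = €467,800.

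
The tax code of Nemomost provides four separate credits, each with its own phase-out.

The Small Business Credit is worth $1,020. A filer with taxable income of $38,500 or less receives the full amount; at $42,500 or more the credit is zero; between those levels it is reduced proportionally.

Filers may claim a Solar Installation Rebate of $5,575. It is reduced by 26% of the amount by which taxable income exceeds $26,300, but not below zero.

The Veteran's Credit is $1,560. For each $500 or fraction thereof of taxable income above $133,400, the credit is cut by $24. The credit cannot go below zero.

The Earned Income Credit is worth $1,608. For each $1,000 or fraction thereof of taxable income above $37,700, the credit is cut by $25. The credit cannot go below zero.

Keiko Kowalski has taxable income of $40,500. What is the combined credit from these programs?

$5,486

Small Business Credit: $40,500 is $2,000 into a $4,000 phase-out range, leaving 2,000/4,000 of the credit: $1,020 × 2,000/4,000 = $510.
Solar Installation Rebate: 26% of the $14,200 excess over $26,300 is $3,692; credit = $5,575 − $3,692 = $1,883.
Veteran's Credit: $40,500 is at or below the $133,400 threshold, so the full $1,560 applies.
Earned Income Credit: income exceeds $37,700 by $2,800, which is 3 full-or-partial $1,000 increments; reduction = 3 × $25 = $75, leaving $1,533.
Total: $510 + $1,883 + $1,560 + $1,533 = $5,486.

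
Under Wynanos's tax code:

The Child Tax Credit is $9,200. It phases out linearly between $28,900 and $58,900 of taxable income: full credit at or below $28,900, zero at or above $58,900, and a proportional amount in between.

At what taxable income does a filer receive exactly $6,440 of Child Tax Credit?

$6,440 is 6,440/9,200 of the full $9,200, so 2,760/9,200 of the $30,000 range has been used: income = $28,900 + $30,000 × 2,760/9,200 = $37,900.

$37,900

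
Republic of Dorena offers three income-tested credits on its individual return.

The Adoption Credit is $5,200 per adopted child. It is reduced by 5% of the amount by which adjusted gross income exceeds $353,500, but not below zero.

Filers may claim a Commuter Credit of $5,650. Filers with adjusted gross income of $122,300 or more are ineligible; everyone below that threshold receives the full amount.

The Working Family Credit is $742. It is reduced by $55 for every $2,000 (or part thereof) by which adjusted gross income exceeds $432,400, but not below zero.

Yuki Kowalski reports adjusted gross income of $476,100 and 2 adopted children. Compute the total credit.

$4,270

Adoption Credit: base = 2 × $5,200 = $10,400. 5% of the $122,600 excess over $353,500 is $6,130; credit = $10,400 − $6,130 = $4,270.
Commuter Credit: $476,100 meets or exceeds the $122,300 cutoff, so the credit is $0.
Working Family Credit: income exceeds $432,400 by $43,700 → 22 increments × $55 = $1,210 ≥ base, so the credit is $0.
Total: $4,270 + $0 + $0 = $4,270.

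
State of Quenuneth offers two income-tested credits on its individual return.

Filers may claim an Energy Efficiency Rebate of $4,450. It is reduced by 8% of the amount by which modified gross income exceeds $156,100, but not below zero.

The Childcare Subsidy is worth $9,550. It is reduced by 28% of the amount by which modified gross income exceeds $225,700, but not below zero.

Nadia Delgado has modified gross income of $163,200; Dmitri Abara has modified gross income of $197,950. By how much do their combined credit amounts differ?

$2,780

Nadia ($163,200): Energy Efficiency Rebate: 8% of the $7,100 excess over $156,100 is $568; credit = $4,450 − $568 = $3,882. Childcare Subsidy: $163,200 is at or below the $225,700 threshold, so the full $9,550 applies. total $3,882 + $9,550 = $13,432
Dmitri ($197,950): Energy Efficiency Rebate: 8% of the $41,850 excess over $156,100 is $3,348; credit = $4,450 − $3,348 = $1,102. Childcare Subsidy: $197,950 is at or below the $225,700 threshold, so the full $9,550 applies. total $1,102 + $9,550 = $10,652
Difference: |$13,432 − $10,652| = $2,780.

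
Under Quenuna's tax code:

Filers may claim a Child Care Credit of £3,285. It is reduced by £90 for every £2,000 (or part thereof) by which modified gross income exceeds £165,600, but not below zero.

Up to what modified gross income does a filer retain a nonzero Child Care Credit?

After 36 increments the reduction is 36 × £90 = £3,240, leaving £45; one more increment wipes it out. Increment 36 ends at excess 36 × £2,000 = £72,000, so the highest qualifying income is £165,600 + £72,000 = £237,600.

£237,600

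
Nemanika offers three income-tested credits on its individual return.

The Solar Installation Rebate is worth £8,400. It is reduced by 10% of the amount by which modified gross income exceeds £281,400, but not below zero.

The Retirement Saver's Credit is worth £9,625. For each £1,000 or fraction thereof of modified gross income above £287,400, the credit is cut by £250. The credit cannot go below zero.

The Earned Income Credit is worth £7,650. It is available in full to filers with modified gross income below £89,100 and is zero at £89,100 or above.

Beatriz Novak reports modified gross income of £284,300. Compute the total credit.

£17,735

Solar Installation Rebate: 10% of the £2,900 excess over £281,400 is £290; credit = £8,400 − £290 = £8,110.
Retirement Saver's Credit: £284,300 is at or below the £287,400 threshold, so the full £9,625 applies.
Earned Income Credit: £284,300 meets or exceeds the £89,100 cutoff, so the credit is £0.
Total: £8,110 + £9,625 + £0 = £17,735.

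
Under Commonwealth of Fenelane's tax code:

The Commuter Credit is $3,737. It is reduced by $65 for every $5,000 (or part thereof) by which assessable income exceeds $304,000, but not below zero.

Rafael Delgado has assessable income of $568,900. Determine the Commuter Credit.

$292

Commuter Credit: income exceeds $304,000 by $264,900, which is 53 full-or-partial $5,000 increments; reduction = 53 × $65 = $3,445, leaving $292.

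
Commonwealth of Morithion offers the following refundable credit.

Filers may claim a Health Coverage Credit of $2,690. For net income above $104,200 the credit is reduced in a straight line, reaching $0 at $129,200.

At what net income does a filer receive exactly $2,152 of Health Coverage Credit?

$2,152 is 2,152/2,690 of the full $2,690, so 538/2,690 of the $25,000 range has been used: income = $104,200 + $25,000 × 538/2,690 = $109,200.

$109,200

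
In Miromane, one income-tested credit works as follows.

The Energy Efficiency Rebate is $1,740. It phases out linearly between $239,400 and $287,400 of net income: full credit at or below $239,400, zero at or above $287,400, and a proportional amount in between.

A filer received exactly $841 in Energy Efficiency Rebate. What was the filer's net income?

$264,200

$841 is 841/1,740 of the full $1,740, so 899/1,740 of the $48,000 range has been used: income = $239,400 + $48,000 × 899/1,740 = $264,200.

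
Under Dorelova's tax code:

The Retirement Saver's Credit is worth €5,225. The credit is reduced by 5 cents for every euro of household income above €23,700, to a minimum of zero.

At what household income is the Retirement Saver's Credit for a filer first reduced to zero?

€128,200

The credit falls by 5% of each euro above €23,700, so it reaches zero when the excess is €5,225 / 5% = €104,500: income = €23,700 + €104,500 = €128,200.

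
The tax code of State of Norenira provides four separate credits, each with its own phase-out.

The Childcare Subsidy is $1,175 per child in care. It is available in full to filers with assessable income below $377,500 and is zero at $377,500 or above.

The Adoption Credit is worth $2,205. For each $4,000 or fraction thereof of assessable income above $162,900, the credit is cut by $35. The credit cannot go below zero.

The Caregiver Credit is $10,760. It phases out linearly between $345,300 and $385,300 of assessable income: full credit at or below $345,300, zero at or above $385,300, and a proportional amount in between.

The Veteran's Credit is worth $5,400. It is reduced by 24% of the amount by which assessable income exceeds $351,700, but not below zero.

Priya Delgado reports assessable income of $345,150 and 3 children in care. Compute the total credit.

Childcare Subsidy: base = 3 × $1,175 = $3,525. $345,150 is below the $377,500 cutoff, so the full $3,525 applies.
Adoption Credit: income exceeds $162,900 by $182,250, which is 46 full-or-partial $4,000 increments; reduction = 46 × $35 = $1,610, leaving $595.
Caregiver Credit: $345,150 is at or below the $345,300 threshold, so the full $10,760 applies.
Veteran's Credit: $345,150 is at or below the $351,700 threshold, so the full $5,400 applies.
Total: $3,525 + $595 + $10,760 + $5,400 = $20,280.

$20,280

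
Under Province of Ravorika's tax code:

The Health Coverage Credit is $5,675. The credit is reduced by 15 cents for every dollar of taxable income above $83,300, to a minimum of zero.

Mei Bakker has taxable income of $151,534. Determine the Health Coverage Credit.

Health Coverage Credit: 15% of the $68,234 excess over $83,300 is $10,235.10 ≥ base, so the credit is $0.

$0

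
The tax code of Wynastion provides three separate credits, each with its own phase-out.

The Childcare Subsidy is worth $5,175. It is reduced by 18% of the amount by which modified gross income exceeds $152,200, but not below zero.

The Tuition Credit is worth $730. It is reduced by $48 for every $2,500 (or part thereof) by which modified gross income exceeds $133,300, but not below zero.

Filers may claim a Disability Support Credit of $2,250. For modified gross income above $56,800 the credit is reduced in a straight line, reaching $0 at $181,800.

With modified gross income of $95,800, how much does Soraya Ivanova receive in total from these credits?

Childcare Subsidy: $95,800 is at or below the $152,200 threshold, so the full $5,175 applies.
Tuition Credit: $95,800 is at or below the $133,300 threshold, so the full $730 applies.
Disability Support Credit: $95,800 is $39,000 into a $125,000 phase-out range, leaving 86,000/125,000 of the credit: $2,250 × 86,000/125,000 = $1,548.
Total: $5,175 + $730 + $1,548 = $7,453.

$7,453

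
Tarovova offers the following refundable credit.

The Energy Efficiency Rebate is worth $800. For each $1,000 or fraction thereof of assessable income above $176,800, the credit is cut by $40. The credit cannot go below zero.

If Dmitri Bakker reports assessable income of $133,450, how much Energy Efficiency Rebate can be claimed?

Energy Efficiency Rebate: $133,450 is at or below the $176,800 threshold, so the full $800 applies.

$800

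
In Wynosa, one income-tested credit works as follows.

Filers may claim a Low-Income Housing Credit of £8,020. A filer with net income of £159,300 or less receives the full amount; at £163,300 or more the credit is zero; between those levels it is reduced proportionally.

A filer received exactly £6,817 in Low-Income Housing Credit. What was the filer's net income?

£159,900

£6,817 is 6,817/8,020 of the full £8,020, so 1,203/8,020 of the £4,000 range has been used: income = £159,300 + £4,000 × 1,203/8,020 = £159,900.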